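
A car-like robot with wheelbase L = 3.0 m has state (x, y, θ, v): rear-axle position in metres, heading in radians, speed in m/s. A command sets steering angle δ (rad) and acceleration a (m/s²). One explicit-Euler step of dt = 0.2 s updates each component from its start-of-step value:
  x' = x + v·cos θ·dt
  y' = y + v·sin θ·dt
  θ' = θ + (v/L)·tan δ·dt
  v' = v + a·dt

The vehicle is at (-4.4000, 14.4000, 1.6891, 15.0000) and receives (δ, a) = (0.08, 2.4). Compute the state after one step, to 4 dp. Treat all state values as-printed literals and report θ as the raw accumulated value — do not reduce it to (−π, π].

(-4.7541, 17.3790, 1.7693, 15.4800)

x' = -4.4000 + 15.0000·cos(1.6891)·0.2 = -4.7541
y' = 14.4000 + 15.0000·sin(1.6891)·0.2 = 17.3790
θ' = 1.6891 + (15.0000/3.0)·tan(0.08)·0.2 = 1.7693
v' = 15.0000 + 2.4000·0.2 = 15.4800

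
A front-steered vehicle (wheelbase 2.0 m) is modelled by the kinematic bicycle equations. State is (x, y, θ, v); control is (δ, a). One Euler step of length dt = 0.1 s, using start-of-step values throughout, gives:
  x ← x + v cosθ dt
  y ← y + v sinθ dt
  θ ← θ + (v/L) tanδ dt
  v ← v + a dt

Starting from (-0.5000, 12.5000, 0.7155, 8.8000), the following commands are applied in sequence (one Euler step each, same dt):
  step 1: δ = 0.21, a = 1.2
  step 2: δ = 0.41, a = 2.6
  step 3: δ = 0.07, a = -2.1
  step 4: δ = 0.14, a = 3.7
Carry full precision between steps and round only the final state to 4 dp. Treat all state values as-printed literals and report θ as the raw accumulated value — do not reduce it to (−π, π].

(1.7310, 15.2684, 1.0985, 9.3400)

after step 1 (δ=0.21, a=1.2): (0.164193, 13.077275, 0.809283, 8.920000)
after step 2 (δ=0.41, a=2.6): (0.779689, 13.722898, 1.003128, 9.180000)
after step 3 (δ=0.07, a=-2.1): (1.273268, 14.496916, 1.035311, 8.970000)
after step 4 (δ=0.14, a=3.7): (1.730970, 15.268355, 1.098514, 9.340000)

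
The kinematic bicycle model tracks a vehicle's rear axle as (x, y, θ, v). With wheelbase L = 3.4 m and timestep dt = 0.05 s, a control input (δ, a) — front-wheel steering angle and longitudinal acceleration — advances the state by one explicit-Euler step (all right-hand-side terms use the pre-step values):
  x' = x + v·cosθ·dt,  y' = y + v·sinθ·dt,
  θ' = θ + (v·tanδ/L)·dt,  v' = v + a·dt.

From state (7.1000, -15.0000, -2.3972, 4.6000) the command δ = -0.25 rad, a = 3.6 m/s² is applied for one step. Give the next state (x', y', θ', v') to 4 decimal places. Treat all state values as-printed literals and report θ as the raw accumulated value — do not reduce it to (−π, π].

x' = 7.1000 + 4.6000·cos(-2.3972)·0.05 = 6.9308
y' = -15.0000 + 4.6000·sin(-2.3972)·0.05 = -15.1558
θ' = -2.3972 + (4.6000/3.4)·tan(-0.25)·0.05 = -2.4145
v' = 4.6000 + 3.6000·0.05 = 4.7800

(6.9308, -15.1558, -2.4145, 4.7800)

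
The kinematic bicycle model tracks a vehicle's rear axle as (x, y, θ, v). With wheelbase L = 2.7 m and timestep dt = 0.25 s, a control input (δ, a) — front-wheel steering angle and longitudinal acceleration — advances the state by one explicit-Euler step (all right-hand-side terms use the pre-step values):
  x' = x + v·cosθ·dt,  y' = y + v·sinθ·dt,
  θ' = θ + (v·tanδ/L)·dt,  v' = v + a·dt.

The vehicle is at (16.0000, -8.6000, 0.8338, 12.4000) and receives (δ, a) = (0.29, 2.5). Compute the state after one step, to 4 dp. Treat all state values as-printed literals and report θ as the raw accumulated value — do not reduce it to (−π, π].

x' = 16.0000 + 12.4000·cos(0.8338)·0.25 = 18.0834
y' = -8.6000 + 12.4000·sin(0.8338)·0.25 = -6.3045
θ' = 0.8338 + (12.4000/2.7)·tan(0.29)·0.25 = 1.1764
v' = 12.4000 + 2.5000·0.25 = 13.0250

(18.0834, -6.3045, 1.1764, 13.0250)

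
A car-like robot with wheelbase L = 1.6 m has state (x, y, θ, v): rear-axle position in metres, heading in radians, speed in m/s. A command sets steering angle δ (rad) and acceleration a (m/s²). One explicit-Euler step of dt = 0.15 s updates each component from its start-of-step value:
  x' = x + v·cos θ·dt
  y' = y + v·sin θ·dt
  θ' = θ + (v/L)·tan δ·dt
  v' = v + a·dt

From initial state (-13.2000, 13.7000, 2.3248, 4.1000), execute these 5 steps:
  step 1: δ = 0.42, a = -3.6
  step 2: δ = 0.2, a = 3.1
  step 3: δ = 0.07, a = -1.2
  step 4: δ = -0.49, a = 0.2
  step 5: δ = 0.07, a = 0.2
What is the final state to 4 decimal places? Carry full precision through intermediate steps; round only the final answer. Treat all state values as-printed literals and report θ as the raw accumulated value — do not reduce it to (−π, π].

after step 1 (δ=0.42, a=-3.6): (-13.621006, 14.148307, 2.496451, 3.560000)
after step 2 (δ=0.2, a=3.1): (-14.047680, 14.469407, 2.564106, 4.025000)
after step 3 (δ=0.07, a=-1.2): (-14.553524, 14.799006, 2.590563, 3.845000)
after step 4 (δ=-0.49, a=0.2): (-15.044907, 15.100972, 2.398293, 3.875000)
after step 5 (δ=0.07, a=0.2): (-15.472847, 15.494316, 2.423765, 3.905000)

(-15.4728, 15.4943, 2.4238, 3.9050)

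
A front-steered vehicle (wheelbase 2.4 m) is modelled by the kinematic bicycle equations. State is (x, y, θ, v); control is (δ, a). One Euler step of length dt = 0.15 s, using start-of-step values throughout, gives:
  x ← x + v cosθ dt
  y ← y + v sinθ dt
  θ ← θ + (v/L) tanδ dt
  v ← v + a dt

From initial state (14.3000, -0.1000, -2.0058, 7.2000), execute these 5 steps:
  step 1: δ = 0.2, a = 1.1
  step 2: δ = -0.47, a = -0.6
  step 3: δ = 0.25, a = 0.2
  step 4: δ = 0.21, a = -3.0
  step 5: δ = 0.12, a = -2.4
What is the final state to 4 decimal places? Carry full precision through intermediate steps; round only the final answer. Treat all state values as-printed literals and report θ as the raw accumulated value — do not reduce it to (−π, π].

(12.0225, -4.9757, -1.8833, 6.4950)

after step 1 (δ=0.2, a=1.1): (13.844873, -1.079418, -1.914580, 7.365000)
after step 2 (δ=-0.47, a=-0.6): (13.472515, -2.119525, -2.148404, 7.275000)
after step 3 (δ=0.25, a=0.2): (12.876669, -3.033743, -2.032303, 7.305000)
after step 4 (δ=0.21, a=-3.0): (12.388735, -4.014858, -1.934990, 6.855000)
after step 5 (δ=0.12, a=-2.4): (12.022476, -4.975667, -1.883329, 6.495000)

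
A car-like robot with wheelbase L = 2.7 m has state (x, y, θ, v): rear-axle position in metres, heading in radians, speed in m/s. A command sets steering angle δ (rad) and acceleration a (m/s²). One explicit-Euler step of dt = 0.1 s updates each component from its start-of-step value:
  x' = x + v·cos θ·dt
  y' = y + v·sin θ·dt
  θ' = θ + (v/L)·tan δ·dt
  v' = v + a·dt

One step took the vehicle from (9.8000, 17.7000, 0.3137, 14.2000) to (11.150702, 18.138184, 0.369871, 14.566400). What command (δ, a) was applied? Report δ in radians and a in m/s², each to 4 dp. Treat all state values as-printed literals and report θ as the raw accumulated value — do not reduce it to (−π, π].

a = (v'−v)/dt = (0.366400)/0.1 = 3.6640
Δθ = θ'−θ = 0.056171;  (v·dt/L) = 14.2000·0.1/2.7 = 0.525926
tan δ = Δθ·L/(v·dt) = 0.106804  →  δ = 0.1064

δ = 0.1064, a = 3.6640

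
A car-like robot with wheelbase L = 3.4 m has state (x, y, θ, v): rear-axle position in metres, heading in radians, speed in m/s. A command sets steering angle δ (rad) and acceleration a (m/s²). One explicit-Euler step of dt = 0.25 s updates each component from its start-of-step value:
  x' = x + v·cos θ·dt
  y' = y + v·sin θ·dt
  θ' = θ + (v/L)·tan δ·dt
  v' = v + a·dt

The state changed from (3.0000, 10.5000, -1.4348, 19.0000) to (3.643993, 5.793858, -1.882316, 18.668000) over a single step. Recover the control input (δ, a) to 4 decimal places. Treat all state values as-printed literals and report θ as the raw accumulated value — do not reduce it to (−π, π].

a = (v'−v)/dt = (-0.332000)/0.25 = -1.3280
Δθ = θ'−θ = -0.447516;  (v·dt/L) = 19.0000·0.25/3.4 = 1.397059
tan δ = Δθ·L/(v·dt) = -0.320327  →  δ = -0.3100

δ = -0.3100, a = -1.3280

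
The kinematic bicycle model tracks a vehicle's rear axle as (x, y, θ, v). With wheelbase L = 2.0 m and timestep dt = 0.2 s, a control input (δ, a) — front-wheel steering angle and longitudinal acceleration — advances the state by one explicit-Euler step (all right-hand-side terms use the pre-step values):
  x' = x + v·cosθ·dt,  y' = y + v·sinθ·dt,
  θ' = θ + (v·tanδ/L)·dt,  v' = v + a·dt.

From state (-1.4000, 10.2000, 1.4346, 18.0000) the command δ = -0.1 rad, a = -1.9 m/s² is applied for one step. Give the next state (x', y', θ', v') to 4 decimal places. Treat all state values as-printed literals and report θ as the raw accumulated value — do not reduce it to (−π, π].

x' = -1.4000 + 18.0000·cos(1.4346)·0.2 = -0.9112
y' = 10.2000 + 18.0000·sin(1.4346)·0.2 = 13.7667
θ' = 1.4346 + (18.0000/2.0)·tan(-0.1)·0.2 = 1.2540
v' = 18.0000 − 1.9000·0.2 = 17.6200

(-0.9112, 13.7667, 1.2540, 17.6200)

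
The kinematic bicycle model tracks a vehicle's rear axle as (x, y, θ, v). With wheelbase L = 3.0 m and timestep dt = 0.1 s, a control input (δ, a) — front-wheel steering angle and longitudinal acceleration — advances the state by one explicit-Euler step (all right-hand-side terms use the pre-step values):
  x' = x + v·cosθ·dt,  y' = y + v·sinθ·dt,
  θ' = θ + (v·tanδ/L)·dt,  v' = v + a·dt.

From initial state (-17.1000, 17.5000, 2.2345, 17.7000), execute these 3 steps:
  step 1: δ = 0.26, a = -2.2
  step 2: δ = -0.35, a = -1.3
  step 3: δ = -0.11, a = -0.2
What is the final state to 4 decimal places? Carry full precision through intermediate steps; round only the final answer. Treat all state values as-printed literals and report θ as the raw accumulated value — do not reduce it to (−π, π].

after step 1 (δ=0.26, a=-2.2): (-18.190388, 18.894257, 2.391453, 17.480000)
after step 2 (δ=-0.35, a=-1.3): (-19.469214, 20.085941, 2.178763, 17.350000)
after step 3 (δ=-0.11, a=-0.2): (-20.460245, 21.510048, 2.114888, 17.330000)

(-20.4602, 21.5100, 2.1149, 17.3300)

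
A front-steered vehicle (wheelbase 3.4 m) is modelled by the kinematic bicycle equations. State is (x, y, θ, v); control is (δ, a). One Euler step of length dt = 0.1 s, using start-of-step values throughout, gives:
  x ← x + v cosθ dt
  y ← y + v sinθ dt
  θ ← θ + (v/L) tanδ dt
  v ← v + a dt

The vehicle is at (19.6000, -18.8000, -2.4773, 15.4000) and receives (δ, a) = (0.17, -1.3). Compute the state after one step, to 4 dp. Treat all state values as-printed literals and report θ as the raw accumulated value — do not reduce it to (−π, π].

(18.3875, -19.7494, -2.3995, 15.2700)

x' = 19.6000 + 15.4000·cos(-2.4773)·0.1 = 18.3875
y' = -18.8000 + 15.4000·sin(-2.4773)·0.1 = -19.7494
θ' = -2.4773 + (15.4000/3.4)·tan(0.17)·0.1 = -2.3995
v' = 15.4000 − 1.3000·0.1 = 15.2700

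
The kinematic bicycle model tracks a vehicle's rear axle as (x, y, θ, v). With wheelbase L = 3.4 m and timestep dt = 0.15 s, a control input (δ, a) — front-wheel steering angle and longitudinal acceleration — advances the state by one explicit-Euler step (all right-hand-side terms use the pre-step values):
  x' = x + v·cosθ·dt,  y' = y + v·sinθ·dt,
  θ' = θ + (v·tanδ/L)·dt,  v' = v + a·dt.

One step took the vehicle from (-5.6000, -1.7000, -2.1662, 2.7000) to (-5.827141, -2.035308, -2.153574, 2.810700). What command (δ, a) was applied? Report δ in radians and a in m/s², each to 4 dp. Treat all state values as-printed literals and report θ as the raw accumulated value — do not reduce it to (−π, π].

a = (v'−v)/dt = (0.110700)/0.15 = 0.7380
Δθ = θ'−θ = 0.012626;  (v·dt/L) = 2.7000·0.15/3.4 = 0.119118
tan δ = Δθ·L/(v·dt) = 0.105996  →  δ = 0.1056

δ = 0.1056, a = 0.7380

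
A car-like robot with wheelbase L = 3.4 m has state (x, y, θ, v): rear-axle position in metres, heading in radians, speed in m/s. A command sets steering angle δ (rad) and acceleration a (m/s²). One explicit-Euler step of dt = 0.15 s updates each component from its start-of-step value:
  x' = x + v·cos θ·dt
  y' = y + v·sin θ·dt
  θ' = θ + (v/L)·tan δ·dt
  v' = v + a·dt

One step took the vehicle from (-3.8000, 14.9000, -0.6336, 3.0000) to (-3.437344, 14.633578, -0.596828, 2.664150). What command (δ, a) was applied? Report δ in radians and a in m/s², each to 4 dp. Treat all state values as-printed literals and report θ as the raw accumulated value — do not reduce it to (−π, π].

δ = 0.2710, a = -2.2390

a = (v'−v)/dt = (-0.335850)/0.15 = -2.2390
Δθ = θ'−θ = 0.036772;  (v·dt/L) = 3.0000·0.15/3.4 = 0.132353
tan δ = Δθ·L/(v·dt) = 0.277833  →  δ = 0.2710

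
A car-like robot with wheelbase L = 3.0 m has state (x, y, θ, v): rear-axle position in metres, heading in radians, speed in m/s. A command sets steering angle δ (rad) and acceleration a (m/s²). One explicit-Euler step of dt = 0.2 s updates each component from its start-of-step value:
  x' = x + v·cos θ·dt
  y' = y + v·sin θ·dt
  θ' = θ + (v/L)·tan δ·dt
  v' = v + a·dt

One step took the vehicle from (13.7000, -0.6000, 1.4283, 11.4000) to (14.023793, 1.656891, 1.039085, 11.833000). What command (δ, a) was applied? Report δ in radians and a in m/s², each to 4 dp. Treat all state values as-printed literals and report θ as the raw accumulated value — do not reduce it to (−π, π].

a = (v'−v)/dt = (0.433000)/0.2 = 2.1650
Δθ = θ'−θ = -0.389215;  (v·dt/L) = 11.4000·0.2/3.0 = 0.760000
tan δ = Δθ·L/(v·dt) = -0.512125  →  δ = -0.4733

δ = -0.4733, a = 2.1650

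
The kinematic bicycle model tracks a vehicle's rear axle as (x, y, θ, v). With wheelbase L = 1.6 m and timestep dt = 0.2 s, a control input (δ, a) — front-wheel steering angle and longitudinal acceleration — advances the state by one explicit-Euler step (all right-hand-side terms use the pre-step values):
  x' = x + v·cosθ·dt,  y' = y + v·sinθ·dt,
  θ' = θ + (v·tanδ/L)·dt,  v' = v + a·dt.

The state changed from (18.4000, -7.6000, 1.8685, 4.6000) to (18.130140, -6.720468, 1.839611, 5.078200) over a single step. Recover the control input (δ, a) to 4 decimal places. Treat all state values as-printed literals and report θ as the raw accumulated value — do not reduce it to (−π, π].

a = (v'−v)/dt = (0.478200)/0.2 = 2.3910
Δθ = θ'−θ = -0.028889;  (v·dt/L) = 4.6000·0.2/1.6 = 0.575000
tan δ = Δθ·L/(v·dt) = -0.050242  →  δ = -0.0502

δ = -0.0502, a = 2.3910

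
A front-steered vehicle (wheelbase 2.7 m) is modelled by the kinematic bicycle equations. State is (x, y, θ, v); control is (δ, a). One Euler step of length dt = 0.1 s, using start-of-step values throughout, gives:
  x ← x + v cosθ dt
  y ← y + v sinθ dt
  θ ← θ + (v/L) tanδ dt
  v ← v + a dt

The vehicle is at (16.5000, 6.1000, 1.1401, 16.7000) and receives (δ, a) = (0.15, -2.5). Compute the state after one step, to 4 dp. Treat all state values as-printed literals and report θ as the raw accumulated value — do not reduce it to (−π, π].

(17.1972, 7.6175, 1.2336, 16.4500)

x' = 16.5000 + 16.7000·cos(1.1401)·0.1 = 17.1972
y' = 6.1000 + 16.7000·sin(1.1401)·0.1 = 7.6175
θ' = 1.1401 + (16.7000/2.7)·tan(0.15)·0.1 = 1.2336
v' = 16.7000 − 2.5000·0.1 = 16.4500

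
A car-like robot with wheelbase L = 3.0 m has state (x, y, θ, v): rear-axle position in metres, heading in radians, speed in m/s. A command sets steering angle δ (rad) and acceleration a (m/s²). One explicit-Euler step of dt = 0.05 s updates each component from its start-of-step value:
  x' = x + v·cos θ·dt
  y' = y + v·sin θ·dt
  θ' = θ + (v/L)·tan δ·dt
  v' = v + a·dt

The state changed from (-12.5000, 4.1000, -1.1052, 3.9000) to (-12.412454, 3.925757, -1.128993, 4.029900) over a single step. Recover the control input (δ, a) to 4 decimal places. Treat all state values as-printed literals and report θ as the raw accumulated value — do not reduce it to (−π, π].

a = (v'−v)/dt = (0.129900)/0.05 = 2.5980
Δθ = θ'−θ = -0.023793;  (v·dt/L) = 3.9000·0.05/3.0 = 0.065000
tan δ = Δθ·L/(v·dt) = -0.366046  →  δ = -0.3509

δ = -0.3509, a = 2.5980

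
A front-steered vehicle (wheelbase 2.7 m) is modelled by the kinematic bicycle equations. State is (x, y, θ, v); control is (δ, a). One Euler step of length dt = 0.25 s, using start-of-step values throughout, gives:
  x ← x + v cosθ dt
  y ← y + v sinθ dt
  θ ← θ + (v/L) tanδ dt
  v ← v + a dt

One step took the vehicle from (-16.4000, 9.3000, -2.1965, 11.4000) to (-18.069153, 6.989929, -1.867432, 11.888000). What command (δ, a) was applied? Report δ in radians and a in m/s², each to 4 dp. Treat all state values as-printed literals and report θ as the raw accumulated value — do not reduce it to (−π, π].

δ = 0.3022, a = 1.9520

a = (v'−v)/dt = (0.488000)/0.25 = 1.9520
Δθ = θ'−θ = 0.329068;  (v·dt/L) = 11.4000·0.25/2.7 = 1.055556
tan δ = Δθ·L/(v·dt) = 0.311749  →  δ = 0.3022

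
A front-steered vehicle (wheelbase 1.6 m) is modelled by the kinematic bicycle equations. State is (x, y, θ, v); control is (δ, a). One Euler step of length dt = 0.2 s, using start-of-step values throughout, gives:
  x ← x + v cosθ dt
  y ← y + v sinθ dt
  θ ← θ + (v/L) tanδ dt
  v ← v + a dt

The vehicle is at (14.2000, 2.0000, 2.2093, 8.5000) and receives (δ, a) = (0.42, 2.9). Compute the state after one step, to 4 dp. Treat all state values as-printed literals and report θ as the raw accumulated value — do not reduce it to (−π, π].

(13.1868, 3.3651, 2.6838, 9.0800)

x' = 14.2000 + 8.5000·cos(2.2093)·0.2 = 13.1868
y' = 2.0000 + 8.5000·sin(2.2093)·0.2 = 3.3651
θ' = 2.2093 + (8.5000/1.6)·tan(0.42)·0.2 = 2.6838
v' = 8.5000 + 2.9000·0.2 = 9.0800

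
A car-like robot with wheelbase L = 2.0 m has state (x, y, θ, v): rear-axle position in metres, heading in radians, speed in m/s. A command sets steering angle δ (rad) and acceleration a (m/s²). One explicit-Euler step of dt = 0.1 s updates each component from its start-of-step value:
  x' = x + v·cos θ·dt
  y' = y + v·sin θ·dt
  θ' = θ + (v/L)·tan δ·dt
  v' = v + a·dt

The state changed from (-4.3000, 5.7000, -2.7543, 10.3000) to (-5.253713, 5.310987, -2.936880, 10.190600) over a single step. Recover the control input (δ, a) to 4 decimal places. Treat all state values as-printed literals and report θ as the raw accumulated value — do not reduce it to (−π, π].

a = (v'−v)/dt = (-0.109400)/0.1 = -1.0940
Δθ = θ'−θ = -0.182580;  (v·dt/L) = 10.3000·0.1/2.0 = 0.515000
tan δ = Δθ·L/(v·dt) = -0.354524  →  δ = -0.3407

δ = -0.3407, a = -1.0940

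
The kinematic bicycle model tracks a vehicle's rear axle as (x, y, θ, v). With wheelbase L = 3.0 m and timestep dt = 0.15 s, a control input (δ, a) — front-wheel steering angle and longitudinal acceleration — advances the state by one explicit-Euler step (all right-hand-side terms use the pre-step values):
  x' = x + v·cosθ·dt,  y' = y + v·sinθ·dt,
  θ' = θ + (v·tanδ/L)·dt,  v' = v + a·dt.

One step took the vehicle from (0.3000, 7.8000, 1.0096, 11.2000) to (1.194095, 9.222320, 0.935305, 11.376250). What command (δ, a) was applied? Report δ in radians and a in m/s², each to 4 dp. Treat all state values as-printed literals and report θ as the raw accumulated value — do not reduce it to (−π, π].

δ = -0.1319, a = 1.1750

a = (v'−v)/dt = (0.176250)/0.15 = 1.1750
Δθ = θ'−θ = -0.074295;  (v·dt/L) = 11.2000·0.15/3.0 = 0.560000
tan δ = Δθ·L/(v·dt) = -0.132670  →  δ = -0.1319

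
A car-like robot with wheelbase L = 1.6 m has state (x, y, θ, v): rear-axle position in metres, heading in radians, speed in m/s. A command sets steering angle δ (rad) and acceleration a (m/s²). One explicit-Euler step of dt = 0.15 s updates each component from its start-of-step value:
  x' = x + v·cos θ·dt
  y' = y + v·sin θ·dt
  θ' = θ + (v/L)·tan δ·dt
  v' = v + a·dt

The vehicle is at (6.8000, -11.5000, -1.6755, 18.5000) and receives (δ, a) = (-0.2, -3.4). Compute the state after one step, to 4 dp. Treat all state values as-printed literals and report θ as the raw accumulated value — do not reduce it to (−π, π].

(6.5100, -14.2598, -2.0271, 17.9900)

x' = 6.8000 + 18.5000·cos(-1.6755)·0.15 = 6.5100
y' = -11.5000 + 18.5000·sin(-1.6755)·0.15 = -14.2598
θ' = -1.6755 + (18.5000/1.6)·tan(-0.2)·0.15 = -2.0271
v' = 18.5000 − 3.4000·0.15 = 17.9900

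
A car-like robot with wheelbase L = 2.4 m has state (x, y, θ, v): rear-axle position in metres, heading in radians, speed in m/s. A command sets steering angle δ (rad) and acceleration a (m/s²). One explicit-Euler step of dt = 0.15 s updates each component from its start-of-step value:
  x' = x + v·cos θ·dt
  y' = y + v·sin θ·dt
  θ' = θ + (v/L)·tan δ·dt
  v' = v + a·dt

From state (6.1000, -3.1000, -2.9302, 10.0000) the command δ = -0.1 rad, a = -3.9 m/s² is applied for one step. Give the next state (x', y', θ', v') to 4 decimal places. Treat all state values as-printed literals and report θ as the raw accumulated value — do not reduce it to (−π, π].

(4.6334, -3.4147, -2.9929, 9.4150)

x' = 6.1000 + 10.0000·cos(-2.9302)·0.15 = 4.6334
y' = -3.1000 + 10.0000·sin(-2.9302)·0.15 = -3.4147
θ' = -2.9302 + (10.0000/2.4)·tan(-0.1)·0.15 = -2.9929
v' = 10.0000 − 3.9000·0.15 = 9.4150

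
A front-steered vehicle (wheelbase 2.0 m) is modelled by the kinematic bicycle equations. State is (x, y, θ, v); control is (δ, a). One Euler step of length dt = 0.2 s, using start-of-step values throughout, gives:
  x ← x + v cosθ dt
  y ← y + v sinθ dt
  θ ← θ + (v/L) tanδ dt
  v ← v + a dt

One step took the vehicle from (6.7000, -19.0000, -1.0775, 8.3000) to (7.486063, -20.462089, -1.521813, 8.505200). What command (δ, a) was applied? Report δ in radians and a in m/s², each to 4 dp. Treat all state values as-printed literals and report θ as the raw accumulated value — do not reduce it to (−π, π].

a = (v'−v)/dt = (0.205200)/0.2 = 1.0260
Δθ = θ'−θ = -0.444313;  (v·dt/L) = 8.3000·0.2/2.0 = 0.830000
tan δ = Δθ·L/(v·dt) = -0.535317  →  δ = -0.4915

δ = -0.4915, a = 1.0260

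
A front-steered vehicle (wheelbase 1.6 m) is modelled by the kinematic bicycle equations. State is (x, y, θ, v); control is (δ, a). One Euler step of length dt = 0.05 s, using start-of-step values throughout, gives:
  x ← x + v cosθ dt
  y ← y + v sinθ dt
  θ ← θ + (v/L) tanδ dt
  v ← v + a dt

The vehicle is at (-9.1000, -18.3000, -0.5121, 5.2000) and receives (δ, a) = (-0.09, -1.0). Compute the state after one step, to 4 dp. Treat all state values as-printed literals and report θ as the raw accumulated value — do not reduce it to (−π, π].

x' = -9.1000 + 5.2000·cos(-0.5121)·0.05 = -8.8734
y' = -18.3000 + 5.2000·sin(-0.5121)·0.05 = -18.4274
θ' = -0.5121 + (5.2000/1.6)·tan(-0.09)·0.05 = -0.5268
v' = 5.2000 − 1.0000·0.05 = 5.1500

(-8.8734, -18.4274, -0.5268, 5.1500)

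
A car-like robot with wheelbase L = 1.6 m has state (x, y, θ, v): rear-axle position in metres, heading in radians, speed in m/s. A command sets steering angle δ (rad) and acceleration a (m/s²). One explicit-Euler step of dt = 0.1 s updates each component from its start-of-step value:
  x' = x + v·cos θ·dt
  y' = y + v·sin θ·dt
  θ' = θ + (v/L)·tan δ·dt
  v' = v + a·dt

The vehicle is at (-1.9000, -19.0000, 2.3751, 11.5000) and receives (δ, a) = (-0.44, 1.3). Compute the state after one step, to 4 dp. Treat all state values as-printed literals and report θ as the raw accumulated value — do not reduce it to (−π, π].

x' = -1.9000 + 11.5000·cos(2.3751)·0.1 = -2.7284
y' = -19.0000 + 11.5000·sin(2.3751)·0.1 = -18.2023
θ' = 2.3751 + (11.5000/1.6)·tan(-0.44)·0.1 = 2.0367
v' = 11.5000 + 1.3000·0.1 = 11.6300

(-2.7284, -18.2023, 2.0367, 11.6300)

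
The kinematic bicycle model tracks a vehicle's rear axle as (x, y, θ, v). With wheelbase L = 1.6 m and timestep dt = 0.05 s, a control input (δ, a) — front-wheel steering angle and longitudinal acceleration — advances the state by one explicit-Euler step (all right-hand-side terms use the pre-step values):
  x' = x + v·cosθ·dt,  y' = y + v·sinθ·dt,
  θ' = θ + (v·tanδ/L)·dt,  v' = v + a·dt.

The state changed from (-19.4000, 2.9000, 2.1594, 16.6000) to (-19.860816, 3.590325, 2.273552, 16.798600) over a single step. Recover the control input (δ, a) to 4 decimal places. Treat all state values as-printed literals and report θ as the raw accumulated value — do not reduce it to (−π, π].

δ = 0.2166, a = 3.9720

a = (v'−v)/dt = (0.198600)/0.05 = 3.9720
Δθ = θ'−θ = 0.114152;  (v·dt/L) = 16.6000·0.05/1.6 = 0.518750
tan δ = Δθ·L/(v·dt) = 0.220052  →  δ = 0.2166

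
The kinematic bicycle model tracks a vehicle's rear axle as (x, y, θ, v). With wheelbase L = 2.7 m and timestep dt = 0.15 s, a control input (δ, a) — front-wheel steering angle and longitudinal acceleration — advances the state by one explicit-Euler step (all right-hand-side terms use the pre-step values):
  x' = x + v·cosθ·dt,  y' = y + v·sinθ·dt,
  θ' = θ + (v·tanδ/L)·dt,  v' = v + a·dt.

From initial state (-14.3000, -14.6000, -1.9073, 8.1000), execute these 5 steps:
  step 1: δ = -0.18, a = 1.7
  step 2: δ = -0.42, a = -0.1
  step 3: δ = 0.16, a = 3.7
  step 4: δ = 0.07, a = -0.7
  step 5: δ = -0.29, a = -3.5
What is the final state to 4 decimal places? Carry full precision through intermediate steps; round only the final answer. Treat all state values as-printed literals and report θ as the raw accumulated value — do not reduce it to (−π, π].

(-17.2923, -20.1895, -2.2328, 8.2650)

after step 1 (δ=-0.18, a=1.7): (-14.701179, -15.746857, -1.989186, 8.355000)
after step 2 (δ=-0.42, a=-0.1): (-15.210362, -16.892007, -2.196470, 8.340000)
after step 3 (δ=0.16, a=3.7): (-15.943003, -17.906028, -2.121698, 8.895000)
after step 4 (δ=0.07, a=-0.7): (-16.641423, -19.042879, -2.087050, 8.790000)
after step 5 (δ=-0.29, a=-3.5): (-17.292268, -20.189546, -2.232775, 8.265000)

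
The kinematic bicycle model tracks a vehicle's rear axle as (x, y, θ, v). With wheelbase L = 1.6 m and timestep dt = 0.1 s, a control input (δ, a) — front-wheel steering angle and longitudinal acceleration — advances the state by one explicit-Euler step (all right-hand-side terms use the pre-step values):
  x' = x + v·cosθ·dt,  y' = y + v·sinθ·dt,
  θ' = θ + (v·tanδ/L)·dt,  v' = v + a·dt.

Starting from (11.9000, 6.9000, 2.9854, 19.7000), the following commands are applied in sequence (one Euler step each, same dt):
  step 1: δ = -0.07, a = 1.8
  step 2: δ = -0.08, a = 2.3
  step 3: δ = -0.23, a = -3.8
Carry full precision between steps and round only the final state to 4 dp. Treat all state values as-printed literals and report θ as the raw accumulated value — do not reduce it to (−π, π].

(6.1297, 8.3586, 2.5052, 19.7300)

after step 1 (δ=-0.07, a=1.8): (9.953981, 7.206450, 2.899071, 19.880000)
after step 2 (δ=-0.08, a=2.3): (8.024159, 7.683870, 2.799459, 20.110000)
after step 3 (δ=-0.23, a=-3.8): (6.129715, 8.358556, 2.505170, 19.730000)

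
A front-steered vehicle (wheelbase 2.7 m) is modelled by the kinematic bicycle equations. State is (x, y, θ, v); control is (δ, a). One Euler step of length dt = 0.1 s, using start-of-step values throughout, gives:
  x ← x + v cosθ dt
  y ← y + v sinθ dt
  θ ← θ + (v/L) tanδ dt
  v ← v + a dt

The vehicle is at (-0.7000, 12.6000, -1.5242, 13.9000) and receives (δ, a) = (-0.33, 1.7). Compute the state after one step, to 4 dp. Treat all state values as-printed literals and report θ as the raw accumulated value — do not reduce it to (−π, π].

(-0.6353, 11.2115, -1.7005, 14.0700)

x' = -0.7000 + 13.9000·cos(-1.5242)·0.1 = -0.6353
y' = 12.6000 + 13.9000·sin(-1.5242)·0.1 = 11.2115
θ' = -1.5242 + (13.9000/2.7)·tan(-0.33)·0.1 = -1.7005
v' = 13.9000 + 1.7000·0.1 = 14.0700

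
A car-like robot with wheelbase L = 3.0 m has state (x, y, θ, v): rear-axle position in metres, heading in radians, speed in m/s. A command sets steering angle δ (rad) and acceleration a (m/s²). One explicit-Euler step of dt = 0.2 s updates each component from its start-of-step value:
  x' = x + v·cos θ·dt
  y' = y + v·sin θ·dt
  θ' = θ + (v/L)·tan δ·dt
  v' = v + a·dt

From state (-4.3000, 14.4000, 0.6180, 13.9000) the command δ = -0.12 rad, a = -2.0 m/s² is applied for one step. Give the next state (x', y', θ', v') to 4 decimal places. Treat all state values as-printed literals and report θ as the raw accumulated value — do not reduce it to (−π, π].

x' = -4.3000 + 13.9000·cos(0.6180)·0.2 = -2.0342
y' = 14.4000 + 13.9000·sin(0.6180)·0.2 = 16.0107
θ' = 0.6180 + (13.9000/3.0)·tan(-0.12)·0.2 = 0.5063
v' = 13.9000 − 2.0000·0.2 = 13.5000

(-2.0342, 16.0107, 0.5063, 13.5000)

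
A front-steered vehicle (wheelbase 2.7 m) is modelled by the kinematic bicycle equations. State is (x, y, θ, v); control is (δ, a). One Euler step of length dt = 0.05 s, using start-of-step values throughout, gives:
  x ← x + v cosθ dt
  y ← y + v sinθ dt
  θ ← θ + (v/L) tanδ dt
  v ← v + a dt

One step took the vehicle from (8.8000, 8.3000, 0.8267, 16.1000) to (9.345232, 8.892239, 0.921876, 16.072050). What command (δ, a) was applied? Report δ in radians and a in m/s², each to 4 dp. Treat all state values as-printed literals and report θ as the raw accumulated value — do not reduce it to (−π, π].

a = (v'−v)/dt = (-0.027950)/0.05 = -0.5590
Δθ = θ'−θ = 0.095176;  (v·dt/L) = 16.1000·0.05/2.7 = 0.298148
tan δ = Δθ·L/(v·dt) = 0.319224  →  δ = 0.3090

δ = 0.3090, a = -0.5590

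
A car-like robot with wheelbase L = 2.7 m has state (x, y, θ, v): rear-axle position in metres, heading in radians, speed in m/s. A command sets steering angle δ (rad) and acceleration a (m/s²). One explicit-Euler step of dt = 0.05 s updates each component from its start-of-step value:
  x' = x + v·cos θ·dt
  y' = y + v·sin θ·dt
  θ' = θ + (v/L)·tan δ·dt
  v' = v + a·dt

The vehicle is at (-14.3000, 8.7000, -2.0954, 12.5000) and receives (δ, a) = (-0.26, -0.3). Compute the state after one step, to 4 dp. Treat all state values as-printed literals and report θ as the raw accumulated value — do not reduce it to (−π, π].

x' = -14.3000 + 12.5000·cos(-2.0954)·0.05 = -14.6130
y' = 8.7000 + 12.5000·sin(-2.0954)·0.05 = 8.1590
θ' = -2.0954 + (12.5000/2.7)·tan(-0.26)·0.05 = -2.1570
v' = 12.5000 − 0.3000·0.05 = 12.4850

(-14.6130, 8.1590, -2.1570, 12.4850)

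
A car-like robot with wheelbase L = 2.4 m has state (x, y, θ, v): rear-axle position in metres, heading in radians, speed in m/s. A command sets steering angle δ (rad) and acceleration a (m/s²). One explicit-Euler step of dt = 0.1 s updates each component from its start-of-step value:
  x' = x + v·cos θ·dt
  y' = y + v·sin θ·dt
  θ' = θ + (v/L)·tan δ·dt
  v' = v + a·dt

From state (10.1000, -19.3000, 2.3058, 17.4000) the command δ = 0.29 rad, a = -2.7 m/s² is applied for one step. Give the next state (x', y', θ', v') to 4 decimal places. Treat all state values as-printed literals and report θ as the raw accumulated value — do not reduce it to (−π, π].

x' = 10.1000 + 17.4000·cos(2.3058)·0.1 = 8.9332
y' = -19.3000 + 17.4000·sin(2.3058)·0.1 = -18.0092
θ' = 2.3058 + (17.4000/2.4)·tan(0.29)·0.1 = 2.5221
v' = 17.4000 − 2.7000·0.1 = 17.1300

(8.9332, -18.0092, 2.5221, 17.1300)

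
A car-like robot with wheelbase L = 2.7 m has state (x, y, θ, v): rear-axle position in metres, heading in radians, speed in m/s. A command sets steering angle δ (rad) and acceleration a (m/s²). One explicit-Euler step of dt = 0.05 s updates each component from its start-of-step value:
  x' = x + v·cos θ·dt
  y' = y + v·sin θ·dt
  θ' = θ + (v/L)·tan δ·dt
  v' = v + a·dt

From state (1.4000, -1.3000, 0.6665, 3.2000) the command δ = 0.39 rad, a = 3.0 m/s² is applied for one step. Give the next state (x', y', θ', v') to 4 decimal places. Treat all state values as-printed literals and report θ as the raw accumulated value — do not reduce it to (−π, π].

(1.5258, -1.2011, 0.6909, 3.3500)

x' = 1.4000 + 3.2000·cos(0.6665)·0.05 = 1.5258
y' = -1.3000 + 3.2000·sin(0.6665)·0.05 = -1.2011
θ' = 0.6665 + (3.2000/2.7)·tan(0.39)·0.05 = 0.6909
v' = 3.2000 + 3.0000·0.05 = 3.3500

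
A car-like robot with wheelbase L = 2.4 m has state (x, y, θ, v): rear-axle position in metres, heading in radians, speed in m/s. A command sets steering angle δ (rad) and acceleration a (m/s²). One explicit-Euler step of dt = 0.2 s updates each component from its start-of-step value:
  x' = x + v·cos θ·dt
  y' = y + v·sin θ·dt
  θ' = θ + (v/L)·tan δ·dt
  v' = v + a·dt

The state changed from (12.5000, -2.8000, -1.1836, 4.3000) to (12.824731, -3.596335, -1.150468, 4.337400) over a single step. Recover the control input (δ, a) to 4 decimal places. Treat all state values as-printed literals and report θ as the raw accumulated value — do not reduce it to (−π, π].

δ = 0.0922, a = 0.1870

a = (v'−v)/dt = (0.037400)/0.2 = 0.1870
Δθ = θ'−θ = 0.033132;  (v·dt/L) = 4.3000·0.2/2.4 = 0.358333
tan δ = Δθ·L/(v·dt) = 0.092461  →  δ = 0.0922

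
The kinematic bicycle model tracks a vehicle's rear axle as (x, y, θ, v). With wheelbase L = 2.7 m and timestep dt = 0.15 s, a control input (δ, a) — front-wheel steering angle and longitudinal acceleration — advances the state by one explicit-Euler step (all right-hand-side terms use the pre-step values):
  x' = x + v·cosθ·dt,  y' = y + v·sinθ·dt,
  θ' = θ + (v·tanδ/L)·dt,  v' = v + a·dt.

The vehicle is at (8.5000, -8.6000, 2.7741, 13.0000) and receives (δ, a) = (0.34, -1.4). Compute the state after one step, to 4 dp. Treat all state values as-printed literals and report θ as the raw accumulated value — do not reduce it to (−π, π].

x' = 8.5000 + 13.0000·cos(2.7741)·0.15 = 6.6802
y' = -8.6000 + 13.0000·sin(2.7741)·0.15 = -7.8994
θ' = 2.7741 + (13.0000/2.7)·tan(0.34)·0.15 = 3.0296
v' = 13.0000 − 1.4000·0.15 = 12.7900

(6.6802, -7.8994, 3.0296, 12.7900)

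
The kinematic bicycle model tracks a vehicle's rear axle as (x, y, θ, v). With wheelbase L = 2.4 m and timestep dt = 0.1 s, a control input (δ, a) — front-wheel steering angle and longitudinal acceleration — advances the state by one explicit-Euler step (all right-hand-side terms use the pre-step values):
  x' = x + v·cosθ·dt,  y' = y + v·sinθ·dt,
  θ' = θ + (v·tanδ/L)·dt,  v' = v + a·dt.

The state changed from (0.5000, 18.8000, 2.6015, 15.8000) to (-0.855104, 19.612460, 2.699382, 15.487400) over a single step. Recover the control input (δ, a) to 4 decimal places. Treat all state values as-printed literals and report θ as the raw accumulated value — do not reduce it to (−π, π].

a = (v'−v)/dt = (-0.312600)/0.1 = -3.1260
Δθ = θ'−θ = 0.097882;  (v·dt/L) = 15.8000·0.1/2.4 = 0.658333
tan δ = Δθ·L/(v·dt) = 0.148682  →  δ = 0.1476

δ = 0.1476, a = -3.1260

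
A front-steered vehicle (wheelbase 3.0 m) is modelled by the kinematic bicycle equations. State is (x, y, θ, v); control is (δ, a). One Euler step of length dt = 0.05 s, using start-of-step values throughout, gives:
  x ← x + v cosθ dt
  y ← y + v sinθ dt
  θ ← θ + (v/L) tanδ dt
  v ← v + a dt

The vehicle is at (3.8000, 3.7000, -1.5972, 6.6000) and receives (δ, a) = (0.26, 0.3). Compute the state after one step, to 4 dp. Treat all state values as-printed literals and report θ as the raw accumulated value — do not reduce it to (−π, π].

x' = 3.8000 + 6.6000·cos(-1.5972)·0.05 = 3.7913
y' = 3.7000 + 6.6000·sin(-1.5972)·0.05 = 3.3701
θ' = -1.5972 + (6.6000/3.0)·tan(0.26)·0.05 = -1.5679
v' = 6.6000 + 0.3000·0.05 = 6.6150

(3.7913, 3.3701, -1.5679, 6.6150)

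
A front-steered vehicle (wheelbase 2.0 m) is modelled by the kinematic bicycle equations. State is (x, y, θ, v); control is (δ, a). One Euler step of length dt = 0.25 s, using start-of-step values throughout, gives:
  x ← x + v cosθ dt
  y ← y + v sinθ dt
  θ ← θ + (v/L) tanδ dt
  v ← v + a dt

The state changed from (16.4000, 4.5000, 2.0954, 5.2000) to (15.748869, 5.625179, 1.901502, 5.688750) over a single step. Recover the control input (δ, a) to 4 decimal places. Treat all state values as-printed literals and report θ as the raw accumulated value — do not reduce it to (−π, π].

δ = -0.2899, a = 1.9550

a = (v'−v)/dt = (0.488750)/0.25 = 1.9550
Δθ = θ'−θ = -0.193898;  (v·dt/L) = 5.2000·0.25/2.0 = 0.650000
tan δ = Δθ·L/(v·dt) = -0.298305  →  δ = -0.2899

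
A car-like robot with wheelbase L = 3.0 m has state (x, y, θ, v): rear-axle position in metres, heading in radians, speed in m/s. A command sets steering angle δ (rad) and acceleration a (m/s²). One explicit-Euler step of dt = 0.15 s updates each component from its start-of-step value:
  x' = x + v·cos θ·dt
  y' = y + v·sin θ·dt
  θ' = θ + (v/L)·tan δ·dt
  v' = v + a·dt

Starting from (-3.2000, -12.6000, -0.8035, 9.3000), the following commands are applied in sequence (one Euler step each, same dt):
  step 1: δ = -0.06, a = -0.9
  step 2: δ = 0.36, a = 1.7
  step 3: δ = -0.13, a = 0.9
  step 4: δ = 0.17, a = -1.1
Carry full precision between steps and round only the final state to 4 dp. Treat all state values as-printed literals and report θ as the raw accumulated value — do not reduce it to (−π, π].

(0.8889, -16.4307, -0.6385, 9.3900)

after step 1 (δ=-0.06, a=-0.9): (-2.231603, -13.604107, -0.831434, 9.165000)
after step 2 (δ=0.36, a=1.7): (-1.305272, -14.619907, -0.658947, 9.420000)
after step 3 (δ=-0.13, a=0.9): (-0.188102, -15.485066, -0.720524, 9.555000)
after step 4 (δ=0.17, a=-1.1): (0.888928, -16.430693, -0.638515, 9.390000)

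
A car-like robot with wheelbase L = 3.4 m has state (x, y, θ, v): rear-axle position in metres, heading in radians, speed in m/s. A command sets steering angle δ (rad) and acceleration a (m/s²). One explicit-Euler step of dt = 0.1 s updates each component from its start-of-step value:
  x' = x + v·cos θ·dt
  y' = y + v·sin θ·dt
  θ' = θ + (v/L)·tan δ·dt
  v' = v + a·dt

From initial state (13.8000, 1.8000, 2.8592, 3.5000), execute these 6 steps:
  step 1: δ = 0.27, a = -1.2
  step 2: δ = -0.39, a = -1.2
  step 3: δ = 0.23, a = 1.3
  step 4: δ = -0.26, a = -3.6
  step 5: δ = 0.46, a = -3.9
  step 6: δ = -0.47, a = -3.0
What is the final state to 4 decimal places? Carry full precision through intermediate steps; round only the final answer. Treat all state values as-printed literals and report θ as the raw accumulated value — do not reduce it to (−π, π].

(11.9532, 2.3240, 2.8475, 2.3400)

after step 1 (δ=0.27, a=-1.2): (13.463863, 1.897529, 2.887690, 3.380000)
after step 2 (δ=-0.39, a=-1.2): (13.136699, 1.982429, 2.846826, 3.260000)
after step 3 (δ=0.23, a=1.3): (12.824760, 2.077137, 2.869276, 3.390000)
after step 4 (δ=-0.26, a=-3.6): (12.498252, 2.168316, 2.842752, 3.030000)
after step 5 (δ=0.46, a=-3.9): (12.208681, 2.257523, 2.886906, 2.640000)
after step 6 (δ=-0.47, a=-3.0): (11.953197, 2.324036, 2.847464, 2.340000)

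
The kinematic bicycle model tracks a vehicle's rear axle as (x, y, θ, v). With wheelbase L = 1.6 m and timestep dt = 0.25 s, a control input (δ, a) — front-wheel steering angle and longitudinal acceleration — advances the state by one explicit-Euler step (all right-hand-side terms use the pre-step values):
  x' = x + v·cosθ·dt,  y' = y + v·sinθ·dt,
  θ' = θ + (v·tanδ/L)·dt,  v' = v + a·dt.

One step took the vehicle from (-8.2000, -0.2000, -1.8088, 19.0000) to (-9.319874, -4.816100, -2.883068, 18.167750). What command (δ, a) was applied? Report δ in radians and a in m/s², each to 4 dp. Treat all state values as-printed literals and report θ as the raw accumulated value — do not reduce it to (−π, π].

a = (v'−v)/dt = (-0.832250)/0.25 = -3.3290
Δθ = θ'−θ = -1.074268;  (v·dt/L) = 19.0000·0.25/1.6 = 2.968750
tan δ = Δθ·L/(v·dt) = -0.361859  →  δ = -0.3472

δ = -0.3472, a = -3.3290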